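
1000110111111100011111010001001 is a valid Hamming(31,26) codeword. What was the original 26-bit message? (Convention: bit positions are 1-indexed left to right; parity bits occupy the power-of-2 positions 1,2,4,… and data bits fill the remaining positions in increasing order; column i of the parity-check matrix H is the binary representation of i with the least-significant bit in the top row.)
Parity bits occupy power-of-2 positions; data bits are at positions {3,5,6,7,9,10,11,12,13,14,15,17,18,19,20,21,22,23,24,25,26,27,28,29,30,31} (1-indexed).
Extract: c[3]=0 c[5]=1 c[6]=1 c[7]=0 c[9]=1 c[10]=1 c[11]=1 c[12]=1 c[13]=1 c[14]=1 c[15]=0 c[17]=0 c[18]=1 c[19]=1 c[20]=1 c[21]=1 c[22]=1 c[23]=0 c[24]=1 c[25]=0 c[26]=0 c[27]=0 c[28]=1 c[29]=0 c[30]=0 c[31]=1
Data = 01101111110011111010001001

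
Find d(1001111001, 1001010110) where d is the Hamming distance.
XOR = 0000101111, count of 1s = 5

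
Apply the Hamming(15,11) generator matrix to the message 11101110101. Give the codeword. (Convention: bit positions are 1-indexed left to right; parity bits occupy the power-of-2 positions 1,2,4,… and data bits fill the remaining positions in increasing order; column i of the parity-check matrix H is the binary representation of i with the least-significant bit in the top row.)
Codeword c = d · G (mod 2), d = 11101110101:
  c[0] = d·G[:,0] = (11101110101)·(11011010101) mod 2 = 1+1+0+0+1+0+1+0+1+0+1 mod 2 = 0
  c[1] = d·G[:,1] = (11101110101)·(10110110011) mod 2 = 1+0+1+0+0+1+1+0+0+0+1 mod 2 = 1
  c[2] = d·G[:,2] = (11101110101)·(10000000000) mod 2 = 1+0+0+0+0+0+0+0+0+0+0 mod 2 = 1
  c[3] = d·G[:,3] = (11101110101)·(01110001111) mod 2 = 0+1+1+0+0+0+0+0+1+0+1 mod 2 = 0
  c[4] = d·G[:,4] = (11101110101)·(01000000000) mod 2 = 0+1+0+0+0+0+0+0+0+0+0 mod 2 = 1
  c[5] = d·G[:,5] = (11101110101)·(00100000000) mod 2 = 0+0+1+0+0+0+0+0+0+0+0 mod 2 = 1
  c[6] = d·G[:,6] = (11101110101)·(00010000000) mod 2 = 0+0+0+0+0+0+0+0+0+0+0 mod 2 = 0
  c[7] = d·G[:,7] = (11101110101)·(00001111111) mod 2 = 0+0+0+0+1+1+1+0+1+0+1 mod 2 = 1
  c[8] = d·G[:,8] = (11101110101)·(00001000000) mod 2 = 0+0+0+0+1+0+0+0+0+0+0 mod 2 = 1
  c[9] = d·G[:,9] = (11101110101)·(00000100000) mod 2 = 0+0+0+0+0+1+0+0+0+0+0 mod 2 = 1
  c[10] = d·G[:,10] = (11101110101)·(00000010000) mod 2 = 0+0+0+0+0+0+1+0+0+0+0 mod 2 = 1
  c[11] = d·G[:,11] = (11101110101)·(00000001000) mod 2 = 0+0+0+0+0+0+0+0+0+0+0 mod 2 = 0
  c[12] = d·G[:,12] = (11101110101)·(00000000100) mod 2 = 0+0+0+0+0+0+0+0+1+0+0 mod 2 = 1
  c[13] = d·G[:,13] = (11101110101)·(00000000010) mod 2 = 0+0+0+0+0+0+0+0+0+0+0 mod 2 = 0
  c[14] = d·G[:,14] = (11101110101)·(00000000001) mod 2 = 0+0+0+0+0+0+0+0+0+0+1 mod 2 = 1
Codeword = 011011011110101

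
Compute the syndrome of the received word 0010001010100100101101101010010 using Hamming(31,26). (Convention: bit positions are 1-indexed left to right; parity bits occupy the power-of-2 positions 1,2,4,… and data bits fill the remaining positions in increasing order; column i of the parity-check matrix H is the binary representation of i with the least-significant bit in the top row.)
Syndrome s = H · r^T (mod 2), r = 0010001010100100101101101010010:
  s[0] = (1010101010101010101010101010101)·(0010001010100100101101101010010) mod 2 = 0+0+1+0+0+0+1+0+1+0+1+0+0+0+0+0+1+0+1+0+0+0+1+0+1+0+1+0+0+0+0 mod 2 = 1
  s[1] = (0110011001100110011001100110011)·(0010001010100100101101101010010) mod 2 = 0+0+1+0+0+0+1+0+0+0+1+0+0+1+0+0+0+0+1+0+0+1+1+0+0+0+1+0+0+1+0 mod 2 = 1
  s[2] = (0001111000011110000111100001111)·(0010001010100100101101101010010) mod 2 = 0+0+0+0+0+0+1+0+0+0+0+0+0+1+0+0+0+0+0+1+0+1+1+0+0+0+0+0+0+1+0 mod 2 = 0
  s[3] = (0000000111111110000000011111111)·(0010001010100100101101101010010) mod 2 = 0+0+0+0+0+0+0+0+1+0+1+0+0+1+0+0+0+0+0+0+0+0+0+0+1+0+1+0+0+1+0 mod 2 = 0
  s[4] = (0000000000000001111111111111111)·(0010001010100100101101101010010) mod 2 = 0+0+0+0+0+0+0+0+0+0+0+0+0+0+0+0+1+0+1+1+0+1+1+0+1+0+1+0+0+1+0 mod 2 = 0
Syndrome = 11000
Non-zero syndrome: error at position 3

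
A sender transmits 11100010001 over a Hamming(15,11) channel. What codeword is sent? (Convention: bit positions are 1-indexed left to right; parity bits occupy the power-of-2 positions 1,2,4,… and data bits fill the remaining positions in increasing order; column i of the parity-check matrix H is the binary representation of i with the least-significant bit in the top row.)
Codeword c = d · G (mod 2), d = 11100010001:
  c[0] = d·G[:,0] = (11100010001)·(11011010101) mod 2 = 1+1+0+0+0+0+1+0+0+0+1 mod 2 = 0
  c[1] = d·G[:,1] = (11100010001)·(10110110011) mod 2 = 1+0+1+0+0+0+1+0+0+0+1 mod 2 = 0
  c[2] = d·G[:,2] = (11100010001)·(10000000000) mod 2 = 1+0+0+0+0+0+0+0+0+0+0 mod 2 = 1
  c[3] = d·G[:,3] = (11100010001)·(01110001111) mod 2 = 0+1+1+0+0+0+0+0+0+0+1 mod 2 = 1
  c[4] = d·G[:,4] = (11100010001)·(01000000000) mod 2 = 0+1+0+0+0+0+0+0+0+0+0 mod 2 = 1
  c[5] = d·G[:,5] = (11100010001)·(00100000000) mod 2 = 0+0+1+0+0+0+0+0+0+0+0 mod 2 = 1
  c[6] = d·G[:,6] = (11100010001)·(00010000000) mod 2 = 0+0+0+0+0+0+0+0+0+0+0 mod 2 = 0
  c[7] = d·G[:,7] = (11100010001)·(00001111111) mod 2 = 0+0+0+0+0+0+1+0+0+0+1 mod 2 = 0
  c[8] = d·G[:,8] = (11100010001)·(00001000000) mod 2 = 0+0+0+0+0+0+0+0+0+0+0 mod 2 = 0
  c[9] = d·G[:,9] = (11100010001)·(00000100000) mod 2 = 0+0+0+0+0+0+0+0+0+0+0 mod 2 = 0
  c[10] = d·G[:,10] = (11100010001)·(00000010000) mod 2 = 0+0+0+0+0+0+1+0+0+0+0 mod 2 = 1
  c[11] = d·G[:,11] = (11100010001)·(00000001000) mod 2 = 0+0+0+0+0+0+0+0+0+0+0 mod 2 = 0
  c[12] = d·G[:,12] = (11100010001)·(00000000100) mod 2 = 0+0+0+0+0+0+0+0+0+0+0 mod 2 = 0
  c[13] = d·G[:,13] = (11100010001)·(00000000010) mod 2 = 0+0+0+0+0+0+0+0+0+0+0 mod 2 = 0
  c[14] = d·G[:,14] = (11100010001)·(00000000001) mod 2 = 0+0+0+0+0+0+0+0+0+0+1 mod 2 = 1
Codeword = 001111000010001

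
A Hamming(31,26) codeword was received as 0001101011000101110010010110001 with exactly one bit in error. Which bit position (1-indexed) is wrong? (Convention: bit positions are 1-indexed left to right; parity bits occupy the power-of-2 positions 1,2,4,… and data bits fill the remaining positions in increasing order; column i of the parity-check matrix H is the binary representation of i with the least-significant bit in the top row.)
Syndrome s = H · r^T (mod 2), r = 0001101011000101110010010110001:
  s[0] = (1010101010101010101010101010101)·(0001101011000101110010010110001) mod 2 = 0+0+0+0+1+0+1+0+1+0+0+0+0+0+0+0+1+0+0+0+1+0+0+0+0+0+1+0+0+0+1 mod 2 = 1
  s[1] = (0110011001100110011001100110011)·(0001101011000101110010010110001) mod 2 = 0+0+0+0+0+0+1+0+0+1+0+0+0+1+0+0+0+1+0+0+0+0+0+0+0+1+1+0+0+0+1 mod 2 = 1
  s[2] = (0001111000011110000111100001111)·(0001101011000101110010010110001) mod 2 = 0+0+0+1+1+0+1+0+0+0+0+0+0+1+0+0+0+0+0+0+1+0+0+0+0+0+0+0+0+0+1 mod 2 = 0
  s[3] = (0000000111111110000000011111111)·(0001101011000101110010010110001) mod 2 = 0+0+0+0+0+0+0+0+1+1+0+0+0+1+0+0+0+0+0+0+0+0+0+1+0+1+1+0+0+0+1 mod 2 = 1
  s[4] = (0000000000000001111111111111111)·(0001101011000101110010010110001) mod 2 = 0+0+0+0+0+0+0+0+0+0+0+0+0+0+0+1+1+1+0+0+1+0+0+1+0+1+1+0+0+0+1 mod 2 = 0
Syndrome = 11010
Column i of H is the binary representation of i, so the syndrome is the binary index of the flipped bit.
Read s = 11010 with s[0] as LSB: 1·2^0 + 1·2^1 + 0·2^2 + 1·2^3 + 0·2^4 = 11.
Error is at bit position 11.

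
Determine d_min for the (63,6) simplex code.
d_min = 32 (every nonzero codeword of the simplex code S_6 has weight 2^(r−1) = 32).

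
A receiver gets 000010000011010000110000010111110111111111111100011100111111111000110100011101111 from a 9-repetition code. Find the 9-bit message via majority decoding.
Split into 9-bit blocks and majority-vote each:
  block 1 = 000010000: 1 ones, 8 zeros → 0
  block 2 = 011010000: 3 ones, 6 zeros → 0
  block 3 = 110000010: 3 ones, 6 zeros → 0
  block 4 = 111110111: 8 ones, 1 zeros → 1
  block 5 = 111111111: 9 ones, 0 zeros → 1
  block 6 = 100011100: 4 ones, 5 zeros → 0
  block 7 = 111111111: 9 ones, 0 zeros → 1
  block 8 = 000110100: 3 ones, 6 zeros → 0
  block 9 = 011101111: 7 ones, 2 zeros → 1
Decoded = 000110101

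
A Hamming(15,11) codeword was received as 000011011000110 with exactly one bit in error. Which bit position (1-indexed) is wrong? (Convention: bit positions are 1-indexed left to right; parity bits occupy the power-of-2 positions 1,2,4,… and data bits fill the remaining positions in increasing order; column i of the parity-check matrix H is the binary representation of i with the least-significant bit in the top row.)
Syndrome s = H · r^T (mod 2), r = 000011011000110:
  s[0] = (101010101010101)·(000011011000110) mod 2 = 0+0+0+0+1+0+0+0+1+0+0+0+1+0+0 mod 2 = 1
  s[1] = (011001100110011)·(000011011000110) mod 2 = 0+0+0+0+0+1+0+0+0+0+0+0+0+1+0 mod 2 = 0
  s[2] = (000111100001111)·(000011011000110) mod 2 = 0+0+0+0+1+1+0+0+0+0+0+0+1+1+0 mod 2 = 0
  s[3] = (000000011111111)·(000011011000110) mod 2 = 0+0+0+0+0+0+0+1+1+0+0+0+1+1+0 mod 2 = 0
Syndrome = 1000
Column i of H is the binary representation of i, so the syndrome is the binary index of the flipped bit.
Read s = 1000 with s[0] as LSB: 1·2^0 + 0·2^1 + 0·2^2 + 0·2^3 = 1.
Error is at bit position 1.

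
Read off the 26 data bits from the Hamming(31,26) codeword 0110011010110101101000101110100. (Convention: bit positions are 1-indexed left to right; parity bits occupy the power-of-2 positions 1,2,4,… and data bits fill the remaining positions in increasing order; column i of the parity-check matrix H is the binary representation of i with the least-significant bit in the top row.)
Parity bits occupy power-of-2 positions; data bits are at positions {3,5,6,7,9,10,11,12,13,14,15,17,18,19,20,21,22,23,24,25,26,27,28,29,30,31} (1-indexed).
Extract: c[3]=1 c[5]=0 c[6]=1 c[7]=1 c[9]=1 c[10]=0 c[11]=1 c[12]=1 c[13]=0 c[14]=1 c[15]=0 c[17]=1 c[18]=0 c[19]=1 c[20]=0 c[21]=0 c[22]=0 c[23]=1 c[24]=0 c[25]=1 c[26]=1 c[27]=1 c[28]=0 c[29]=1 c[30]=0 c[31]=0
Data = 10111011010101000101110100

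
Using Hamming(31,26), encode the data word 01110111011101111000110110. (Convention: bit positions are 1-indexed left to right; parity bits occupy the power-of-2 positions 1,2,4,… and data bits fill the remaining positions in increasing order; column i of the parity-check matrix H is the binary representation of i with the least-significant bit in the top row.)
Codeword c = d · G (mod 2), d = 01110111011101111000110110:
  c[0] = d·G[:,0] = (01110111011101111000110110)·(11011010101101010101010101) mod 2 = 0+1+0+1+0+0+1+0+0+0+1+1+0+1+0+1+0+0+0+0+0+1+0+1+0+0 mod 2 = 1
  c[1] = d·G[:,1] = (01110111011101111000110110)·(10110110011011001100110011) mod 2 = 0+0+1+1+0+1+1+0+0+1+1+0+0+1+0+0+1+0+0+0+1+1+0+0+1+0 mod 2 = 1
  c[2] = d·G[:,2] = (01110111011101111000110110)·(10000000000000000000000000) mod 2 = 0+0+0+0+0+0+0+0+0+0+0+0+0+0+0+0+0+0+0+0+0+0+0+0+0+0 mod 2 = 0
  c[3] = d·G[:,3] = (01110111011101111000110110)·(01110001111000111100001111) mod 2 = 0+1+1+1+0+0+0+1+0+1+1+0+0+0+1+1+1+0+0+0+0+0+0+1+1+0 mod 2 = 1
  c[4] = d·G[:,4] = (01110111011101111000110110)·(01000000000000000000000000) mod 2 = 0+1+0+0+0+0+0+0+0+0+0+0+0+0+0+0+0+0+0+0+0+0+0+0+0+0 mod 2 = 1
  c[5] = d·G[:,5] = (01110111011101111000110110)·(00100000000000000000000000) mod 2 = 0+0+1+0+0+0+0+0+0+0+0+0+0+0+0+0+0+0+0+0+0+0+0+0+0+0 mod 2 = 1
  c[6] = d·G[:,6] = (01110111011101111000110110)·(00010000000000000000000000) mod 2 = 0+0+0+1+0+0+0+0+0+0+0+0+0+0+0+0+0+0+0+0+0+0+0+0+0+0 mod 2 = 1
  c[7] = d·G[:,7] = (01110111011101111000110110)·(00001111111000000011111111) mod 2 = 0+0+0+0+0+1+1+1+0+1+1+0+0+0+0+0+0+0+0+0+1+1+0+1+1+0 mod 2 = 1
  c[8] = d·G[:,8] = (01110111011101111000110110)·(00001000000000000000000000) mod 2 = 0+0+0+0+0+0+0+0+0+0+0+0+0+0+0+0+0+0+0+0+0+0+0+0+0+0 mod 2 = 0
  c[9] = d·G[:,9] = (01110111011101111000110110)·(00000100000000000000000000) mod 2 = 0+0+0+0+0+1+0+0+0+0+0+0+0+0+0+0+0+0+0+0+0+0+0+0+0+0 mod 2 = 1
  c[10] = d·G[:,10] = (01110111011101111000110110)·(00000010000000000000000000) mod 2 = 0+0+0+0+0+0+1+0+0+0+0+0+0+0+0+0+0+0+0+0+0+0+0+0+0+0 mod 2 = 1
  c[11] = d·G[:,11] = (01110111011101111000110110)·(00000001000000000000000000) mod 2 = 0+0+0+0+0+0+0+1+0+0+0+0+0+0+0+0+0+0+0+0+0+0+0+0+0+0 mod 2 = 1
  c[12] = d·G[:,12] = (01110111011101111000110110)·(00000000100000000000000000) mod 2 = 0+0+0+0+0+0+0+0+0+0+0+0+0+0+0+0+0+0+0+0+0+0+0+0+0+0 mod 2 = 0
  c[13] = d·G[:,13] = (01110111011101111000110110)·(00000000010000000000000000) mod 2 = 0+0+0+0+0+0+0+0+0+1+0+0+0+0+0+0+0+0+0+0+0+0+0+0+0+0 mod 2 = 1
  c[14] = d·G[:,14] = (01110111011101111000110110)·(00000000001000000000000000) mod 2 = 0+0+0+0+0+0+0+0+0+0+1+0+0+0+0+0+0+0+0+0+0+0+0+0+0+0 mod 2 = 1
  c[15] = d·G[:,15] = (01110111011101111000110110)·(00000000000111111111111111) mod 2 = 0+0+0+0+0+0+0+0+0+0+0+1+0+1+1+1+1+0+0+0+1+1+0+1+1+0 mod 2 = 1
  c[16] = d·G[:,16] = (01110111011101111000110110)·(00000000000100000000000000) mod 2 = 0+0+0+0+0+0+0+0+0+0+0+1+0+0+0+0+0+0+0+0+0+0+0+0+0+0 mod 2 = 1
  c[17] = d·G[:,17] = (01110111011101111000110110)·(00000000000010000000000000) mod 2 = 0+0+0+0+0+0+0+0+0+0+0+0+0+0+0+0+0+0+0+0+0+0+0+0+0+0 mod 2 = 0
  c[18] = d·G[:,18] = (01110111011101111000110110)·(00000000000001000000000000) mod 2 = 0+0+0+0+0+0+0+0+0+0+0+0+0+1+0+0+0+0+0+0+0+0+0+0+0+0 mod 2 = 1
  c[19] = d·G[:,19] = (01110111011101111000110110)·(00000000000000100000000000) mod 2 = 0+0+0+0+0+0+0+0+0+0+0+0+0+0+1+0+0+0+0+0+0+0+0+0+0+0 mod 2 = 1
  c[20] = d·G[:,20] = (01110111011101111000110110)·(00000000000000010000000000) mod 2 = 0+0+0+0+0+0+0+0+0+0+0+0+0+0+0+1+0+0+0+0+0+0+0+0+0+0 mod 2 = 1
  c[21] = d·G[:,21] = (01110111011101111000110110)·(00000000000000001000000000) mod 2 = 0+0+0+0+0+0+0+0+0+0+0+0+0+0+0+0+1+0+0+0+0+0+0+0+0+0 mod 2 = 1
  c[22] = d·G[:,22] = (01110111011101111000110110)·(00000000000000000100000000) mod 2 = 0+0+0+0+0+0+0+0+0+0+0+0+0+0+0+0+0+0+0+0+0+0+0+0+0+0 mod 2 = 0
  c[23] = d·G[:,23] = (01110111011101111000110110)·(00000000000000000010000000) mod 2 = 0+0+0+0+0+0+0+0+0+0+0+0+0+0+0+0+0+0+0+0+0+0+0+0+0+0 mod 2 = 0
  c[24] = d·G[:,24] = (01110111011101111000110110)·(00000000000000000001000000) mod 2 = 0+0+0+0+0+0+0+0+0+0+0+0+0+0+0+0+0+0+0+0+0+0+0+0+0+0 mod 2 = 0
  c[25] = d·G[:,25] = (01110111011101111000110110)·(00000000000000000000100000) mod 2 = 0+0+0+0+0+0+0+0+0+0+0+0+0+0+0+0+0+0+0+0+1+0+0+0+0+0 mod 2 = 1
  c[26] = d·G[:,26] = (01110111011101111000110110)·(00000000000000000000010000) mod 2 = 0+0+0+0+0+0+0+0+0+0+0+0+0+0+0+0+0+0+0+0+0+1+0+0+0+0 mod 2 = 1
  c[27] = d·G[:,27] = (01110111011101111000110110)·(00000000000000000000001000) mod 2 = 0+0+0+0+0+0+0+0+0+0+0+0+0+0+0+0+0+0+0+0+0+0+0+0+0+0 mod 2 = 0
  c[28] = d·G[:,28] = (01110111011101111000110110)·(00000000000000000000000100) mod 2 = 0+0+0+0+0+0+0+0+0+0+0+0+0+0+0+0+0+0+0+0+0+0+0+1+0+0 mod 2 = 1
  c[29] = d·G[:,29] = (01110111011101111000110110)·(00000000000000000000000010) mod 2 = 0+0+0+0+0+0+0+0+0+0+0+0+0+0+0+0+0+0+0+0+0+0+0+0+1+0 mod 2 = 1
  c[30] = d·G[:,30] = (01110111011101111000110110)·(00000000000000000000000001) mod 2 = 0+0+0+0+0+0+0+0+0+0+0+0+0+0+0+0+0+0+0+0+0+0+0+0+0+0 mod 2 = 0
Codeword = 1101111101110111101111000110110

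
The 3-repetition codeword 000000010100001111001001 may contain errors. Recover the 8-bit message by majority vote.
Split into 3-bit blocks and majority-vote each:
  block 1 = 000: 0 ones, 3 zeros → 0
  block 2 = 000: 0 ones, 3 zeros → 0
  block 3 = 010: 1 ones, 2 zeros → 0
  block 4 = 100: 1 ones, 2 zeros → 0
  block 5 = 001: 1 ones, 2 zeros → 0
  block 6 = 111: 3 ones, 0 zeros → 1
  block 7 = 001: 1 ones, 2 zeros → 0
  block 8 = 001: 1 ones, 2 zeros → 0
Decoded = 00000100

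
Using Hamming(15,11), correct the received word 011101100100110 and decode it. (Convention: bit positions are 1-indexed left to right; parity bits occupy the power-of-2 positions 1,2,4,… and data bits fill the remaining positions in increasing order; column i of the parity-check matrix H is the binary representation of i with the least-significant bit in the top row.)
Syndrome s = H · r^T (mod 2), r = 011101100100110:
  s[0] = (101010101010101)·(011101100100110) mod 2 = 0+0+1+0+0+0+1+0+0+0+0+0+1+0+0 mod 2 = 1
  s[1] = (011001100110011)·(011101100100110) mod 2 = 0+1+1+0+0+1+1+0+0+1+0+0+0+1+0 mod 2 = 0
  s[2] = (000111100001111)·(011101100100110) mod 2 = 0+0+0+1+0+1+1+0+0+0+0+0+1+1+0 mod 2 = 1
  s[3] = (000000011111111)·(011101100100110) mod 2 = 0+0+0+0+0+0+0+0+0+1+0+0+1+1+0 mod 2 = 1
Syndrome = 1011
Column 13 of H equals this syndrome → error at bit 13 (1-indexed).
Flip bit 13: 011101100100110 → 011101100100010
Extract data bits at positions {3,5,6,7,9,10,11,12,13,14,15}: 10110100010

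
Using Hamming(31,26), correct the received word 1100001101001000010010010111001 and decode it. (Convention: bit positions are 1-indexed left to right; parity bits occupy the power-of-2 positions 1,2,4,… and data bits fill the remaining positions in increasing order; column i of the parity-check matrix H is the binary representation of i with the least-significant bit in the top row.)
Syndrome s = H · r^T (mod 2), r = 1100001101001000010010010111001:
  s[0] = (1010101010101010101010101010101)·(1100001101001000010010010111001) mod 2 = 1+0+0+0+0+0+1+0+0+0+0+0+1+0+0+0+0+0+0+0+1+0+0+0+0+0+1+0+0+0+1 mod 2 = 0
  s[1] = (0110011001100110011001100110011)·(1100001101001000010010010111001) mod 2 = 0+1+0+0+0+0+1+0+0+1+0+0+0+0+0+0+0+1+0+0+0+0+0+0+0+1+1+0+0+0+1 mod 2 = 1
  s[2] = (0001111000011110000111100001111)·(1100001101001000010010010111001) mod 2 = 0+0+0+0+0+0+1+0+0+0+0+0+1+0+0+0+0+0+0+0+1+0+0+0+0+0+0+1+0+0+1 mod 2 = 1
  s[3] = (0000000111111110000000011111111)·(1100001101001000010010010111001) mod 2 = 0+0+0+0+0+0+0+1+0+1+0+0+1+0+0+0+0+0+0+0+0+0+0+1+0+1+1+1+0+0+1 mod 2 = 0
  s[4] = (0000000000000001111111111111111)·(1100001101001000010010010111001) mod 2 = 0+0+0+0+0+0+0+0+0+0+0+0+0+0+0+0+0+1+0+0+1+0+0+1+0+1+1+1+0+0+1 mod 2 = 1
Syndrome = 01101
Column 22 of H equals this syndrome → error at bit 22 (1-indexed).
Flip bit 22: 1100001101001000010010010111001 → 1100001101001000010011010111001
Extract data bits at positions {3,5,6,7,9,10,11,12,13,14,15,17,18,19,20,21,22,23,24,25,26,27,28,29,30,31}: 00010100100010011010111001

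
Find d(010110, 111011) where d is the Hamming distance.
XOR = 101101, count of 1s = 4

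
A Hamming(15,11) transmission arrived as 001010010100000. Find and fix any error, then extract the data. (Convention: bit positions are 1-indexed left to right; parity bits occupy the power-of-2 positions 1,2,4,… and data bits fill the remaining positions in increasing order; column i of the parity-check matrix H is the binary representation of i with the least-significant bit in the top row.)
Syndrome s = H · r^T (mod 2), r = 001010010100000:
  s[0] = (101010101010101)·(001010010100000) mod 2 = 0+0+1+0+1+0+0+0+0+0+0+0+0+0+0 mod 2 = 0
  s[1] = (011001100110011)·(001010010100000) mod 2 = 0+0+1+0+0+0+0+0+0+1+0+0+0+0+0 mod 2 = 0
  s[2] = (000111100001111)·(001010010100000) mod 2 = 0+0+0+0+1+0+0+0+0+0+0+0+0+0+0 mod 2 = 1
  s[3] = (000000011111111)·(001010010100000) mod 2 = 0+0+0+0+0+0+0+1+0+1+0+0+0+0+0 mod 2 = 0
Syndrome = 0010
Column 4 of H equals this syndrome → error at bit 4 (1-indexed).
Flip bit 4: 001010010100000 → 001110010100000
Extract data bits at positions {3,5,6,7,9,10,11,12,13,14,15}: 11000100000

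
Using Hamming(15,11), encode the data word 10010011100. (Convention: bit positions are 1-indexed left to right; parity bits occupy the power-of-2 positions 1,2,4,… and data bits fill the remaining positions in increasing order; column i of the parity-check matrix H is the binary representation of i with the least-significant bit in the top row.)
Codeword c = d · G (mod 2), d = 10010011100:
  c[0] = d·G[:,0] = (10010011100)·(11011010101) mod 2 = 1+0+0+1+0+0+1+0+1+0+0 mod 2 = 0
  c[1] = d·G[:,1] = (10010011100)·(10110110011) mod 2 = 1+0+0+1+0+0+1+0+0+0+0 mod 2 = 1
  c[2] = d·G[:,2] = (10010011100)·(10000000000) mod 2 = 1+0+0+0+0+0+0+0+0+0+0 mod 2 = 1
  c[3] = d·G[:,3] = (10010011100)·(01110001111) mod 2 = 0+0+0+1+0+0+0+1+1+0+0 mod 2 = 1
  c[4] = d·G[:,4] = (10010011100)·(01000000000) mod 2 = 0+0+0+0+0+0+0+0+0+0+0 mod 2 = 0
  c[5] = d·G[:,5] = (10010011100)·(00100000000) mod 2 = 0+0+0+0+0+0+0+0+0+0+0 mod 2 = 0
  c[6] = d·G[:,6] = (10010011100)·(00010000000) mod 2 = 0+0+0+1+0+0+0+0+0+0+0 mod 2 = 1
  c[7] = d·G[:,7] = (10010011100)·(00001111111) mod 2 = 0+0+0+0+0+0+1+1+1+0+0 mod 2 = 1
  c[8] = d·G[:,8] = (10010011100)·(00001000000) mod 2 = 0+0+0+0+0+0+0+0+0+0+0 mod 2 = 0
  c[9] = d·G[:,9] = (10010011100)·(00000100000) mod 2 = 0+0+0+0+0+0+0+0+0+0+0 mod 2 = 0
  c[10] = d·G[:,10] = (10010011100)·(00000010000) mod 2 = 0+0+0+0+0+0+1+0+0+0+0 mod 2 = 1
  c[11] = d·G[:,11] = (10010011100)·(00000001000) mod 2 = 0+0+0+0+0+0+0+1+0+0+0 mod 2 = 1
  c[12] = d·G[:,12] = (10010011100)·(00000000100) mod 2 = 0+0+0+0+0+0+0+0+1+0+0 mod 2 = 1
  c[13] = d·G[:,13] = (10010011100)·(00000000010) mod 2 = 0+0+0+0+0+0+0+0+0+0+0 mod 2 = 0
  c[14] = d·G[:,14] = (10010011100)·(00000000001) mod 2 = 0+0+0+0+0+0+0+0+0+0+0 mod 2 = 0
Codeword = 011100110011100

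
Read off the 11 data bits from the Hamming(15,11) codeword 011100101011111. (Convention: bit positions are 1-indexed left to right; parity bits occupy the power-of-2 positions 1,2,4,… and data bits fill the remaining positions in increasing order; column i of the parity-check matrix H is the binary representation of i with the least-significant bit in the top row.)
Parity bits occupy power-of-2 positions; data bits are at positions {3,5,6,7,9,10,11,12,13,14,15} (1-indexed).
Extract: c[3]=1 c[5]=0 c[6]=0 c[7]=1 c[9]=1 c[10]=0 c[11]=1 c[12]=1 c[13]=1 c[14]=1 c[15]=1
Data = 10011011111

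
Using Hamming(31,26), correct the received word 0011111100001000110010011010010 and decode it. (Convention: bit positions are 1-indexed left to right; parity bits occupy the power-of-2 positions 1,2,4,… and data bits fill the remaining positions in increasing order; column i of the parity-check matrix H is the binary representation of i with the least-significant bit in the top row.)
Syndrome s = H · r^T (mod 2), r = 0011111100001000110010011010010:
  s[0] = (1010101010101010101010101010101)·(0011111100001000110010011010010) mod 2 = 0+0+1+0+1+0+1+0+0+0+0+0+1+0+0+0+1+0+0+0+1+0+0+0+1+0+1+0+0+0+0 mod 2 = 0
  s[1] = (0110011001100110011001100110011)·(0011111100001000110010011010010) mod 2 = 0+0+1+0+0+1+1+0+0+0+0+0+0+0+0+0+0+1+0+0+0+0+0+0+0+0+1+0+0+1+0 mod 2 = 0
  s[2] = (0001111000011110000111100001111)·(0011111100001000110010011010010) mod 2 = 0+0+0+1+1+1+1+0+0+0+0+0+1+0+0+0+0+0+0+0+1+0+0+0+0+0+0+0+0+1+0 mod 2 = 1
  s[3] = (0000000111111110000000011111111)·(0011111100001000110010011010010) mod 2 = 0+0+0+0+0+0+0+1+0+0+0+0+1+0+0+0+0+0+0+0+0+0+0+1+1+0+1+0+0+1+0 mod 2 = 0
  s[4] = (0000000000000001111111111111111)·(0011111100001000110010011010010) mod 2 = 0+0+0+0+0+0+0+0+0+0+0+0+0+0+0+0+1+1+0+0+1+0+0+1+1+0+1+0+0+1+0 mod 2 = 1
Syndrome = 00101
Column 20 of H equals this syndrome → error at bit 20 (1-indexed).
Flip bit 20: 0011111100001000110010011010010 → 0011111100001000110110011010010
Extract data bits at positions {3,5,6,7,9,10,11,12,13,14,15,17,18,19,20,21,22,23,24,25,26,27,28,29,30,31}: 11110000100110110011010010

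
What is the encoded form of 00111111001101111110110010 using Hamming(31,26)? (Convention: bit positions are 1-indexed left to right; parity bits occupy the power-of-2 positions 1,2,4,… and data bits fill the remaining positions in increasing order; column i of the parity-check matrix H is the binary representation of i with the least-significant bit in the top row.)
Codeword c = d · G (mod 2), d = 00111111001101111110110010:
  c[0] = d·G[:,0] = (00111111001101111110110010)·(11011010101101010101010101) mod 2 = 0+0+0+1+1+0+1+0+0+0+1+1+0+1+0+1+0+1+0+0+0+1+0+0+0+0 mod 2 = 1
  c[1] = d·G[:,1] = (00111111001101111110110010)·(10110110011011001100110011) mod 2 = 0+0+1+1+0+1+1+0+0+0+1+0+0+1+0+0+1+1+0+0+1+1+0+0+1+0 mod 2 = 1
  c[2] = d·G[:,2] = (00111111001101111110110010)·(10000000000000000000000000) mod 2 = 0+0+0+0+0+0+0+0+0+0+0+0+0+0+0+0+0+0+0+0+0+0+0+0+0+0 mod 2 = 0
  c[3] = d·G[:,3] = (00111111001101111110110010)·(01110001111000111100001111) mod 2 = 0+0+1+1+0+0+0+1+0+0+1+0+0+0+1+1+1+1+0+0+0+0+0+0+1+0 mod 2 = 1
  c[4] = d·G[:,4] = (00111111001101111110110010)·(01000000000000000000000000) mod 2 = 0+0+0+0+0+0+0+0+0+0+0+0+0+0+0+0+0+0+0+0+0+0+0+0+0+0 mod 2 = 0
  c[5] = d·G[:,5] = (00111111001101111110110010)·(00100000000000000000000000) mod 2 = 0+0+1+0+0+0+0+0+0+0+0+0+0+0+0+0+0+0+0+0+0+0+0+0+0+0 mod 2 = 1
  c[6] = d·G[:,6] = (00111111001101111110110010)·(00010000000000000000000000) mod 2 = 0+0+0+1+0+0+0+0+0+0+0+0+0+0+0+0+0+0+0+0+0+0+0+0+0+0 mod 2 = 1
  c[7] = d·G[:,7] = (00111111001101111110110010)·(00001111111000000011111111) mod 2 = 0+0+0+0+1+1+1+1+0+0+1+0+0+0+0+0+0+0+1+0+1+1+0+0+1+0 mod 2 = 1
  c[8] = d·G[:,8] = (00111111001101111110110010)·(00001000000000000000000000) mod 2 = 0+0+0+0+1+0+0+0+0+0+0+0+0+0+0+0+0+0+0+0+0+0+0+0+0+0 mod 2 = 1
  c[9] = d·G[:,9] = (00111111001101111110110010)·(00000100000000000000000000) mod 2 = 0+0+0+0+0+1+0+0+0+0+0+0+0+0+0+0+0+0+0+0+0+0+0+0+0+0 mod 2 = 1
  c[10] = d·G[:,10] = (00111111001101111110110010)·(00000010000000000000000000) mod 2 = 0+0+0+0+0+0+1+0+0+0+0+0+0+0+0+0+0+0+0+0+0+0+0+0+0+0 mod 2 = 1
  c[11] = d·G[:,11] = (00111111001101111110110010)·(00000001000000000000000000) mod 2 = 0+0+0+0+0+0+0+1+0+0+0+0+0+0+0+0+0+0+0+0+0+0+0+0+0+0 mod 2 = 1
  c[12] = d·G[:,12] = (00111111001101111110110010)·(00000000100000000000000000) mod 2 = 0+0+0+0+0+0+0+0+0+0+0+0+0+0+0+0+0+0+0+0+0+0+0+0+0+0 mod 2 = 0
  c[13] = d·G[:,13] = (00111111001101111110110010)·(00000000010000000000000000) mod 2 = 0+0+0+0+0+0+0+0+0+0+0+0+0+0+0+0+0+0+0+0+0+0+0+0+0+0 mod 2 = 0
  c[14] = d·G[:,14] = (00111111001101111110110010)·(00000000001000000000000000) mod 2 = 0+0+0+0+0+0+0+0+0+0+1+0+0+0+0+0+0+0+0+0+0+0+0+0+0+0 mod 2 = 1
  c[15] = d·G[:,15] = (00111111001101111110110010)·(00000000000111111111111111) mod 2 = 0+0+0+0+0+0+0+0+0+0+0+1+0+1+1+1+1+1+1+0+1+1+0+0+1+0 mod 2 = 0
  c[16] = d·G[:,16] = (00111111001101111110110010)·(00000000000100000000000000) mod 2 = 0+0+0+0+0+0+0+0+0+0+0+1+0+0+0+0+0+0+0+0+0+0+0+0+0+0 mod 2 = 1
  c[17] = d·G[:,17] = (00111111001101111110110010)·(00000000000010000000000000) mod 2 = 0+0+0+0+0+0+0+0+0+0+0+0+0+0+0+0+0+0+0+0+0+0+0+0+0+0 mod 2 = 0
  c[18] = d·G[:,18] = (00111111001101111110110010)·(00000000000001000000000000) mod 2 = 0+0+0+0+0+0+0+0+0+0+0+0+0+1+0+0+0+0+0+0+0+0+0+0+0+0 mod 2 = 1
  c[19] = d·G[:,19] = (00111111001101111110110010)·(00000000000000100000000000) mod 2 = 0+0+0+0+0+0+0+0+0+0+0+0+0+0+1+0+0+0+0+0+0+0+0+0+0+0 mod 2 = 1
  c[20] = d·G[:,20] = (00111111001101111110110010)·(00000000000000010000000000) mod 2 = 0+0+0+0+0+0+0+0+0+0+0+0+0+0+0+1+0+0+0+0+0+0+0+0+0+0 mod 2 = 1
  c[21] = d·G[:,21] = (00111111001101111110110010)·(00000000000000001000000000) mod 2 = 0+0+0+0+0+0+0+0+0+0+0+0+0+0+0+0+1+0+0+0+0+0+0+0+0+0 mod 2 = 1
  c[22] = d·G[:,22] = (00111111001101111110110010)·(00000000000000000100000000) mod 2 = 0+0+0+0+0+0+0+0+0+0+0+0+0+0+0+0+0+1+0+0+0+0+0+0+0+0 mod 2 = 1
  c[23] = d·G[:,23] = (00111111001101111110110010)·(00000000000000000010000000) mod 2 = 0+0+0+0+0+0+0+0+0+0+0+0+0+0+0+0+0+0+1+0+0+0+0+0+0+0 mod 2 = 1
  c[24] = d·G[:,24] = (00111111001101111110110010)·(00000000000000000001000000) mod 2 = 0+0+0+0+0+0+0+0+0+0+0+0+0+0+0+0+0+0+0+0+0+0+0+0+0+0 mod 2 = 0
  c[25] = d·G[:,25] = (00111111001101111110110010)·(00000000000000000000100000) mod 2 = 0+0+0+0+0+0+0+0+0+0+0+0+0+0+0+0+0+0+0+0+1+0+0+0+0+0 mod 2 = 1
  c[26] = d·G[:,26] = (00111111001101111110110010)·(00000000000000000000010000) mod 2 = 0+0+0+0+0+0+0+0+0+0+0+0+0+0+0+0+0+0+0+0+0+1+0+0+0+0 mod 2 = 1
  c[27] = d·G[:,27] = (00111111001101111110110010)·(00000000000000000000001000) mod 2 = 0+0+0+0+0+0+0+0+0+0+0+0+0+0+0+0+0+0+0+0+0+0+0+0+0+0 mod 2 = 0
  c[28] = d·G[:,28] = (00111111001101111110110010)·(00000000000000000000000100) mod 2 = 0+0+0+0+0+0+0+0+0+0+0+0+0+0+0+0+0+0+0+0+0+0+0+0+0+0 mod 2 = 0
  c[29] = d·G[:,29] = (00111111001101111110110010)·(00000000000000000000000010) mod 2 = 0+0+0+0+0+0+0+0+0+0+0+0+0+0+0+0+0+0+0+0+0+0+0+0+1+0 mod 2 = 1
  c[30] = d·G[:,30] = (00111111001101111110110010)·(00000000000000000000000001) mod 2 = 0+0+0+0+0+0+0+0+0+0+0+0+0+0+0+0+0+0+0+0+0+0+0+0+0+0 mod 2 = 0
Codeword = 1101011111110010101111110110010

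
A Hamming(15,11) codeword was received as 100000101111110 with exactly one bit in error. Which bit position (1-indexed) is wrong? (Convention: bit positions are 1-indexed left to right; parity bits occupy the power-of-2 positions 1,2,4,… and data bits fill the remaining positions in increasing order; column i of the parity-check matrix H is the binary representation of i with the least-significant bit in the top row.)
Syndrome s = H · r^T (mod 2), r = 100000101111110:
  s[0] = (101010101010101)·(100000101111110) mod 2 = 1+0+0+0+0+0+1+0+1+0+1+0+1+0+0 mod 2 = 1
  s[1] = (011001100110011)·(100000101111110) mod 2 = 0+0+0+0+0+0+1+0+0+1+1+0+0+1+0 mod 2 = 0
  s[2] = (000111100001111)·(100000101111110) mod 2 = 0+0+0+0+0+0+1+0+0+0+0+1+1+1+0 mod 2 = 0
  s[3] = (000000011111111)·(100000101111110) mod 2 = 0+0+0+0+0+0+0+0+1+1+1+1+1+1+0 mod 2 = 0
Syndrome = 1000
Column i of H is the binary representation of i, so the syndrome is the binary index of the flipped bit.
Read s = 1000 with s[0] as LSB: 1·2^0 + 0·2^1 + 0·2^2 + 0·2^3 = 1.
Error is at bit position 1.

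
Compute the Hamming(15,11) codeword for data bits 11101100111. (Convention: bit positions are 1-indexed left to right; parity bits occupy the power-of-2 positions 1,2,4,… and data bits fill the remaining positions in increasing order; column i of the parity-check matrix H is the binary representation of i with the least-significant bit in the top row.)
Codeword c = d · G (mod 2), d = 11101100111:
  c[0] = d·G[:,0] = (11101100111)·(11011010101) mod 2 = 1+1+0+0+1+0+0+0+1+0+1 mod 2 = 1
  c[1] = d·G[:,1] = (11101100111)·(10110110011) mod 2 = 1+0+1+0+0+1+0+0+0+1+1 mod 2 = 1
  c[2] = d·G[:,2] = (11101100111)·(10000000000) mod 2 = 1+0+0+0+0+0+0+0+0+0+0 mod 2 = 1
  c[3] = d·G[:,3] = (11101100111)·(01110001111) mod 2 = 0+1+1+0+0+0+0+0+1+1+1 mod 2 = 1
  c[4] = d·G[:,4] = (11101100111)·(01000000000) mod 2 = 0+1+0+0+0+0+0+0+0+0+0 mod 2 = 1
  c[5] = d·G[:,5] = (11101100111)·(00100000000) mod 2 = 0+0+1+0+0+0+0+0+0+0+0 mod 2 = 1
  c[6] = d·G[:,6] = (11101100111)·(00010000000) mod 2 = 0+0+0+0+0+0+0+0+0+0+0 mod 2 = 0
  c[7] = d·G[:,7] = (11101100111)·(00001111111) mod 2 = 0+0+0+0+1+1+0+0+1+1+1 mod 2 = 1
  c[8] = d·G[:,8] = (11101100111)·(00001000000) mod 2 = 0+0+0+0+1+0+0+0+0+0+0 mod 2 = 1
  c[9] = d·G[:,9] = (11101100111)·(00000100000) mod 2 = 0+0+0+0+0+1+0+0+0+0+0 mod 2 = 1
  c[10] = d·G[:,10] = (11101100111)·(00000010000) mod 2 = 0+0+0+0+0+0+0+0+0+0+0 mod 2 = 0
  c[11] = d·G[:,11] = (11101100111)·(00000001000) mod 2 = 0+0+0+0+0+0+0+0+0+0+0 mod 2 = 0
  c[12] = d·G[:,12] = (11101100111)·(00000000100) mod 2 = 0+0+0+0+0+0+0+0+1+0+0 mod 2 = 1
  c[13] = d·G[:,13] = (11101100111)·(00000000010) mod 2 = 0+0+0+0+0+0+0+0+0+1+0 mod 2 = 1
  c[14] = d·G[:,14] = (11101100111)·(00000000001) mod 2 = 0+0+0+0+0+0+0+0+0+0+1 mod 2 = 1
Codeword = 111111011100111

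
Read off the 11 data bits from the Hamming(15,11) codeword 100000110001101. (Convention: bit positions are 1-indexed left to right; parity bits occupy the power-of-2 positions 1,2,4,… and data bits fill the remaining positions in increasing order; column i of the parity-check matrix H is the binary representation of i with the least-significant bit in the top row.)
Parity bits occupy power-of-2 positions; data bits are at positions {3,5,6,7,9,10,11,12,13,14,15} (1-indexed).
Extract: c[3]=0 c[5]=0 c[6]=0 c[7]=1 c[9]=0 c[10]=0 c[11]=0 c[12]=1 c[13]=1 c[14]=0 c[15]=1
Data = 00010001101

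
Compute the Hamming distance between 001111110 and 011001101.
XOR = 010110011, count of 1s = 5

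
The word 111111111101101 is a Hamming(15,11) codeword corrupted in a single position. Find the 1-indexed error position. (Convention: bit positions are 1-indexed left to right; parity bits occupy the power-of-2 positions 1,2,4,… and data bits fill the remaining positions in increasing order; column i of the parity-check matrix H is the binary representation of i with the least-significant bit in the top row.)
Syndrome s = H · r^T (mod 2), r = 111111111101101:
  s[0] = (101010101010101)·(111111111101101) mod 2 = 1+0+1+0+1+0+1+0+1+0+0+0+1+0+1 mod 2 = 1
  s[1] = (011001100110011)·(111111111101101) mod 2 = 0+1+1+0+0+1+1+0+0+1+0+0+0+0+1 mod 2 = 0
  s[2] = (000111100001111)·(111111111101101) mod 2 = 0+0+0+1+1+1+1+0+0+0+0+1+1+0+1 mod 2 = 1
  s[3] = (000000011111111)·(111111111101101) mod 2 = 0+0+0+0+0+0+0+1+1+1+0+1+1+0+1 mod 2 = 0
Syndrome = 1010
Column i of H is the binary representation of i, so the syndrome is the binary index of the flipped bit.
Read s = 1010 with s[0] as LSB: 1·2^0 + 0·2^1 + 1·2^2 + 0·2^3 = 5.
Error is at bit position 5.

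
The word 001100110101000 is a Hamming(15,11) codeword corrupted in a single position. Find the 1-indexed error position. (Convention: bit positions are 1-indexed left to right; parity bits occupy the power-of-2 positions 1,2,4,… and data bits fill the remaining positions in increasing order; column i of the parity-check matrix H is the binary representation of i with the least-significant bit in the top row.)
Syndrome s = H · r^T (mod 2), r = 001100110101000:
  s[0] = (101010101010101)·(001100110101000) mod 2 = 0+0+1+0+0+0+1+0+0+0+0+0+0+0+0 mod 2 = 0
  s[1] = (011001100110011)·(001100110101000) mod 2 = 0+0+1+0+0+0+1+0+0+1+0+0+0+0+0 mod 2 = 1
  s[2] = (000111100001111)·(001100110101000) mod 2 = 0+0+0+1+0+0+1+0+0+0+0+1+0+0+0 mod 2 = 1
  s[3] = (000000011111111)·(001100110101000) mod 2 = 0+0+0+0+0+0+0+1+0+1+0+1+0+0+0 mod 2 = 1
Syndrome = 0111
Column i of H is the binary representation of i, so the syndrome is the binary index of the flipped bit.
Read s = 0111 with s[0] as LSB: 0·2^0 + 1·2^1 + 1·2^2 + 1·2^3 = 14.
Error is at bit position 14.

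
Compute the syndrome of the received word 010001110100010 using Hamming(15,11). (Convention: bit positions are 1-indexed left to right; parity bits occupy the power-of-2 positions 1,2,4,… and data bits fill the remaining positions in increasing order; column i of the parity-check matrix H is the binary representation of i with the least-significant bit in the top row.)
Syndrome s = H · r^T (mod 2), r = 010001110100010:
  s[0] = (101010101010101)·(010001110100010) mod 2 = 0+0+0+0+0+0+1+0+0+0+0+0+0+0+0 mod 2 = 1
  s[1] = (011001100110011)·(010001110100010) mod 2 = 0+1+0+0+0+1+1+0+0+1+0+0+0+1+0 mod 2 = 1
  s[2] = (000111100001111)·(010001110100010) mod 2 = 0+0+0+0+0+1+1+0+0+0+0+0+0+1+0 mod 2 = 1
  s[3] = (000000011111111)·(010001110100010) mod 2 = 0+0+0+0+0+0+0+1+0+1+0+0+0+1+0 mod 2 = 1
Syndrome = 1111
Non-zero syndrome: error at position 15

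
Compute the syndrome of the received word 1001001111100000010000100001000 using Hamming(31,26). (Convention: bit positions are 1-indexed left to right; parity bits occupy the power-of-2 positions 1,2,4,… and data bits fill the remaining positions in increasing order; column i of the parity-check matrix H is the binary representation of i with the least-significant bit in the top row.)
Syndrome s = H · r^T (mod 2), r = 1001001111100000010000100001000:
  s[0] = (1010101010101010101010101010101)·(1001001111100000010000100001000) mod 2 = 1+0+0+0+0+0+1+0+1+0+1+0+0+0+0+0+0+0+0+0+0+0+1+0+0+0+0+0+0+0+0 mod 2 = 1
  s[1] = (0110011001100110011001100110011)·(1001001111100000010000100001000) mod 2 = 0+0+0+0+0+0+1+0+0+1+1+0+0+0+0+0+0+1+0+0+0+0+1+0+0+0+0+0+0+0+0 mod 2 = 1
  s[2] = (0001111000011110000111100001111)·(1001001111100000010000100001000) mod 2 = 0+0+0+1+0+0+1+0+0+0+0+0+0+0+0+0+0+0+0+0+0+0+1+0+0+0+0+1+0+0+0 mod 2 = 0
  s[3] = (0000000111111110000000011111111)·(1001001111100000010000100001000) mod 2 = 0+0+0+0+0+0+0+1+1+1+1+0+0+0+0+0+0+0+0+0+0+0+0+0+0+0+0+1+0+0+0 mod 2 = 1
  s[4] = (0000000000000001111111111111111)·(1001001111100000010000100001000) mod 2 = 0+0+0+0+0+0+0+0+0+0+0+0+0+0+0+0+0+1+0+0+0+0+1+0+0+0+0+1+0+0+0 mod 2 = 1
Syndrome = 11011
Non-zero syndrome: error at position 27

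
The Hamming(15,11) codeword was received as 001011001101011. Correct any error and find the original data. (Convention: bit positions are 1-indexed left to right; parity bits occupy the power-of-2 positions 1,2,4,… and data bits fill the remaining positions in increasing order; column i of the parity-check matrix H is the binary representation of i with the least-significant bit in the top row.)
Syndrome s = H · r^T (mod 2), r = 001011001101011:
  s[0] = (101010101010101)·(001011001101011) mod 2 = 0+0+1+0+1+0+0+0+1+0+0+0+0+0+1 mod 2 = 0
  s[1] = (011001100110011)·(001011001101011) mod 2 = 0+0+1+0+0+1+0+0+0+1+0+0+0+1+1 mod 2 = 1
  s[2] = (000111100001111)·(001011001101011) mod 2 = 0+0+0+0+1+1+0+0+0+0+0+1+0+1+1 mod 2 = 1
  s[3] = (000000011111111)·(001011001101011) mod 2 = 0+0+0+0+0+0+0+0+1+1+0+1+0+1+1 mod 2 = 1
Syndrome = 0111
Column 14 of H equals this syndrome → error at bit 14 (1-indexed).
Flip bit 14: 001011001101011 → 001011001101001
Extract data bits at positions {3,5,6,7,9,10,11,12,13,14,15}: 11101101001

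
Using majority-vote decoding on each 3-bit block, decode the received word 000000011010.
Split into 3-bit blocks and majority-vote each:
  block 1 = 000: 0 ones, 3 zeros → 0
  block 2 = 000: 0 ones, 3 zeros → 0
  block 3 = 011: 2 ones, 1 zeros → 1
  block 4 = 010: 1 ones, 2 zeros → 0
Decoded = 0010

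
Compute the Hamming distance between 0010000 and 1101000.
XOR = 1111000, count of 1s = 4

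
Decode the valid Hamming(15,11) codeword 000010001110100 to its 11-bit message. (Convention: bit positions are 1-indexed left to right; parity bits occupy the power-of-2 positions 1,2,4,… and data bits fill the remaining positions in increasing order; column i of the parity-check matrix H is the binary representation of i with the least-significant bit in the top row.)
Parity bits occupy power-of-2 positions; data bits are at positions {3,5,6,7,9,10,11,12,13,14,15} (1-indexed).
Extract: c[3]=0 c[5]=1 c[6]=0 c[7]=0 c[9]=1 c[10]=1 c[11]=1 c[12]=0 c[13]=1 c[14]=0 c[15]=0
Data = 01001110100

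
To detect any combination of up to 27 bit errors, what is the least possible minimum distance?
Detecting e errors requires d_min ≥ e + 1 = 27 + 1 = 28.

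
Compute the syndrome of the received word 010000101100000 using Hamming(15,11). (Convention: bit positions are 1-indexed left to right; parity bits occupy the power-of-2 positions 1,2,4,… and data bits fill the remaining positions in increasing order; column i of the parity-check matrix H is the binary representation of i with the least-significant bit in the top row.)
Syndrome s = H · r^T (mod 2), r = 010000101100000:
  s[0] = (101010101010101)·(010000101100000) mod 2 = 0+0+0+0+0+0+1+0+1+0+0+0+0+0+0 mod 2 = 0
  s[1] = (011001100110011)·(010000101100000) mod 2 = 0+1+0+0+0+0+1+0+0+1+0+0+0+0+0 mod 2 = 1
  s[2] = (000111100001111)·(010000101100000) mod 2 = 0+0+0+0+0+0+1+0+0+0+0+0+0+0+0 mod 2 = 1
  s[3] = (000000011111111)·(010000101100000) mod 2 = 0+0+0+0+0+0+0+0+1+1+0+0+0+0+0 mod 2 = 0
Syndrome = 0110
Non-zero syndrome: error at position 6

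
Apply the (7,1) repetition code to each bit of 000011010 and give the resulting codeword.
Repeat each bit 7× and concatenate:
0→0000000  0→0000000  0→0000000  0→0000000  1→1111111  1→1111111  0→0000000  1→1111111  0→0000000
Codeword = 000000000000000000000000000011111111111111000000011111110000000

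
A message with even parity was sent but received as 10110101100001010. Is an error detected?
Sum of received bits: 1+0+1+1+0+1+0+1+1+0+0+0+0+1+0+1+0 = 8; 8 mod 2 = 0. Result is 0 → no error detected.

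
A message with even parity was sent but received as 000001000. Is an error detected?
Sum of received bits: 0+0+0+0+0+1+0+0+0 = 1; 1 mod 2 = 1. Result is 1 ≠ 0 → error detected.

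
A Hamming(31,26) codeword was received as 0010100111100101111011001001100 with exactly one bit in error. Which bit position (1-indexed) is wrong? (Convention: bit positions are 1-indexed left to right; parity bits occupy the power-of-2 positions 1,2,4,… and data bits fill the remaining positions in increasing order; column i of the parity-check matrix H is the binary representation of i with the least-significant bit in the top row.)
Syndrome s = H · r^T (mod 2), r = 0010100111100101111011001001100:
  s[0] = (1010101010101010101010101010101)·(0010100111100101111011001001100) mod 2 = 0+0+1+0+1+0+0+0+1+0+1+0+0+0+0+0+1+0+1+0+1+0+0+0+1+0+0+0+1+0+0 mod 2 = 1
  s[1] = (0110011001100110011001100110011)·(0010100111100101111011001001100) mod 2 = 0+0+1+0+0+0+0+0+0+1+1+0+0+1+0+0+0+1+1+0+0+1+0+0+0+0+0+0+0+0+0 mod 2 = 1
  s[2] = (0001111000011110000111100001111)·(0010100111100101111011001001100) mod 2 = 0+0+0+0+1+0+0+0+0+0+0+0+0+1+0+0+0+0+0+0+1+1+0+0+0+0+0+1+1+0+0 mod 2 = 0
  s[3] = (0000000111111110000000011111111)·(0010100111100101111011001001100) mod 2 = 0+0+0+0+0+0+0+1+1+1+1+0+0+1+0+0+0+0+0+0+0+0+0+0+1+0+0+1+1+0+0 mod 2 = 0
  s[4] = (0000000000000001111111111111111)·(0010100111100101111011001001100) mod 2 = 0+0+0+0+0+0+0+0+0+0+0+0+0+0+0+1+1+1+1+0+1+1+0+0+1+0+0+1+1+0+0 mod 2 = 1
Syndrome = 11001
Column i of H is the binary representation of i, so the syndrome is the binary index of the flipped bit.
Read s = 11001 with s[0] as LSB: 1·2^0 + 1·2^1 + 0·2^2 + 0·2^3 + 1·2^4 = 19.
Error is at bit position 19.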